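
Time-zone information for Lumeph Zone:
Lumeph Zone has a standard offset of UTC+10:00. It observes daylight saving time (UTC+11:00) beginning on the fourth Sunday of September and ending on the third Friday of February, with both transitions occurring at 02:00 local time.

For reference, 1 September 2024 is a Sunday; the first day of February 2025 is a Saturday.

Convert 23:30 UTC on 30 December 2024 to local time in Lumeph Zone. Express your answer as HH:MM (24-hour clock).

10:30

1 September 2024 is a Sunday, so the first Sunday is September 1 and the fourth is September 22.
1 February 2025 is a Saturday, so the first Friday is February 7 and the third is February 21.
At the standard offset (UTC+10:00), 23:30 UTC + 10h = 09:30 Lumeph Zone standard time (rolling into the next day, 31 December 2024).
Daylight saving runs 22 September 2024 – 21 February 2025; the standard-time date in Lumeph Zone, 31 December 2024, is inside that window, so Lumeph Zone is at UTC+11:00.
23:30 UTC + 11h = 10:30 local (rolling into the next day, 31 December 2024).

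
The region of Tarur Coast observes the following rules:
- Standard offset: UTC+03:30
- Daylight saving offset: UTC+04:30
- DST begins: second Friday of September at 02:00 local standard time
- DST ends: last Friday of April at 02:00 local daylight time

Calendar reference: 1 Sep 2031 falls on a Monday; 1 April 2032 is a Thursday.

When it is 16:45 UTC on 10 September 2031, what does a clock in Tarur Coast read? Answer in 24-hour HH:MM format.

1 September 2031 is a Monday, so the first Friday is September 5 and the second is September 12.
1 April 2032 is a Thursday, so Fridays fall on 2, 9, 16, 23, 30; the last is April 30.
At the standard offset (UTC+03:30), 16:45 UTC + 3h30m = 20:15 Tarur Coast standard time.
The standard-time date in Tarur Coast, 10 September 2031, is outside the daylight-saving period (12 September 2031 – 30 April 2032), so Tarur Coast is on standard time, UTC+03:30.
16:45 UTC + 3h30m = 20:15 local.

20:15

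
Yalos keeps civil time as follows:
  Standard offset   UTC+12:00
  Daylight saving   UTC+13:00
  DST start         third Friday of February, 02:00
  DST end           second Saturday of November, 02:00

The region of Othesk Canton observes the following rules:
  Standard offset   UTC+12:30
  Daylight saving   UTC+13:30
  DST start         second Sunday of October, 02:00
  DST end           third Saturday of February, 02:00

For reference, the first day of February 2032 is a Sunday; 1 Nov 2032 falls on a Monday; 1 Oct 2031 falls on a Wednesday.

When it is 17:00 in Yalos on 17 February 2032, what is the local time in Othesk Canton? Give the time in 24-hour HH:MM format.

18:30

1 February 2032 is a Sunday, so the first Friday is February 6 and the third is February 20.
1 November 2032 is a Monday, so the first Saturday is November 6 and the second is November 13.
17 February 2032 is outside the daylight-saving period (20 February – 13 November), so Yalos is on standard time, UTC+12:00.
17:00 Yalos − 12h = 05:00 UTC.
1 October 2031 is a Wednesday, so the first Sunday is October 5 and the second is October 12.
1 February 2032 is a Sunday, so the first Saturday is February 7 and the third is February 21.
At the standard offset (UTC+12:30), 05:00 UTC + 12h30m = 17:30 Othesk Canton standard time.
The standard-time date in Othesk Canton, 17 February 2032, lies within the daylight-saving period (12 October 2031 – 21 February 2032), so Othesk Canton is on daylight time, UTC+13:30.
05:00 UTC + 13h30m = 18:30 Othesk Canton.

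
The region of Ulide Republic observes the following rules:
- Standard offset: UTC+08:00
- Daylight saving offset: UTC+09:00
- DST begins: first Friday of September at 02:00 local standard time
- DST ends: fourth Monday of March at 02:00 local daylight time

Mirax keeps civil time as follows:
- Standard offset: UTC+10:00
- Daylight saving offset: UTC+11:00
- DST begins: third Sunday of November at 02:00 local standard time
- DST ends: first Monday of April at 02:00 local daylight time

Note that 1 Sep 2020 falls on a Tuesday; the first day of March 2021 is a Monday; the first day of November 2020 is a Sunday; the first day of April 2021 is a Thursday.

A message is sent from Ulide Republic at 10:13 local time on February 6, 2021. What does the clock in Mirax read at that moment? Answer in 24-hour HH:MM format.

1 September 2020 is a Tuesday, so the first Friday is September 4.
1 March 2021 is a Monday, so the first Monday is March 1 and the fourth is March 22.
February 6, 2021 falls between 4 September 2020 and 22 March 2021, so daylight saving is in effect and Ulide Republic is at UTC+09:00.
10:13 Ulide Republic − 9h = 01:13 UTC.
1 November 2020 is a Sunday, so the first Sunday is November 1 and the third is November 15.
1 April 2021 is a Thursday, so the first Monday is April 5.
At the standard offset (UTC+10:00), 01:13 UTC + 10h = 11:13 Mirax standard time.
Daylight saving runs 15 November 2020 – 5 April 2021; the standard-time date in Mirax, February 6, 2021, is inside that window, so Mirax is at UTC+11:00.
01:13 UTC + 11h = 12:13 Mirax.

12:13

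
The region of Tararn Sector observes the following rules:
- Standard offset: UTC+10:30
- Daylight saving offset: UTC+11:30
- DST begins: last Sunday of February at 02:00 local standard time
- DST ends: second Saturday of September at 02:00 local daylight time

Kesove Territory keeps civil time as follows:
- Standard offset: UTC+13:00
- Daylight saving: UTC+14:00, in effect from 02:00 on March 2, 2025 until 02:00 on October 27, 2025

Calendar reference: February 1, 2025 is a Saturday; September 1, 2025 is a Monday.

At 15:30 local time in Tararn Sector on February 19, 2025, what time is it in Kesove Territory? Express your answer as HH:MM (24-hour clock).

1 February 2025 is a Saturday, so Sundays fall on 2, 9, 16, 23; the last is February 23.
1 September 2025 is a Monday, so the first Saturday is September 6 and the second is September 13.
February 19, 2025 is outside the daylight-saving period (23 February – 13 September), so Tararn Sector is on standard time, UTC+10:30.
15:30 Tararn Sector − 10h30m = 05:00 UTC.
At the standard offset (UTC+13:00), 05:00 UTC + 13h = 18:00 Kesove Territory standard time.
The standard-time date in Kesove Territory, February 19, 2025, is outside the daylight-saving period (2 March – 27 October), so Kesove Territory is on standard time, UTC+13:00.
05:00 UTC + 13h = 18:00 Kesove Territory.

18:00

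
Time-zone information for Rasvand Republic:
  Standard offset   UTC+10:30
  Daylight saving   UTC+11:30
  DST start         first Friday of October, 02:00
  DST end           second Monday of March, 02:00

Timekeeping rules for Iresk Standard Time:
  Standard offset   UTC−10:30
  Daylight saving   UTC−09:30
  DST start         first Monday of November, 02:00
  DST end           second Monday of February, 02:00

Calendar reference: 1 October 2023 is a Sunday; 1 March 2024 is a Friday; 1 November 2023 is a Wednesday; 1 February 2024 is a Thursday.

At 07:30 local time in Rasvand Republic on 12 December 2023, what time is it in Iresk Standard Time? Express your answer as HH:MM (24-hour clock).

10:30

1 October 2023 is a Sunday, so the first Friday is October 6.
1 March 2024 is a Friday, so the first Monday is March 4 and the second is March 11.
12 December 2023 lies within the daylight-saving period (6 October 2023 – 11 March 2024), so Rasvand Republic is on daylight time, UTC+11:30.
07:30 Rasvand Republic − 11h30m = 20:00 UTC (rolling into the previous day, 11 December 2023).
1 November 2023 is a Wednesday, so the first Monday is November 6.
1 February 2024 is a Thursday, so the first Monday is February 5 and the second is February 12.
At the standard offset (UTC−10:30), 20:00 UTC − 10h30m = 09:30 Iresk Standard Time standard time.
The standard-time date in Iresk Standard Time, 11 December 2023, falls between 6 November 2023 and 12 February 2024, so daylight saving is in effect and Iresk Standard Time is at UTC−09:30.
20:00 UTC − 9h30m = 10:30 Iresk Standard Time.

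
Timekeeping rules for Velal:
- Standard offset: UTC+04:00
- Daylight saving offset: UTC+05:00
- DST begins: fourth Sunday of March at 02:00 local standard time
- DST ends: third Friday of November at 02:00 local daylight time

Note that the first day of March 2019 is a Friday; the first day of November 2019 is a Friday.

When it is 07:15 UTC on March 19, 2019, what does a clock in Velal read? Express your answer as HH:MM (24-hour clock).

1 March 2019 is a Friday, so the first Sunday is March 3 and the fourth is March 24.
1 November 2019 is a Friday, so the first Friday is November 1 and the third is November 15.
At the standard offset (UTC+04:00), 07:15 UTC + 4h = 11:15 Velal standard time.
Daylight saving runs 24 March – 15 November; the standard-time date in Velal, March 19, 2019, is outside that window, so Velal is on standard time at UTC+04:00.
07:15 UTC + 4h = 11:15 local.

11:15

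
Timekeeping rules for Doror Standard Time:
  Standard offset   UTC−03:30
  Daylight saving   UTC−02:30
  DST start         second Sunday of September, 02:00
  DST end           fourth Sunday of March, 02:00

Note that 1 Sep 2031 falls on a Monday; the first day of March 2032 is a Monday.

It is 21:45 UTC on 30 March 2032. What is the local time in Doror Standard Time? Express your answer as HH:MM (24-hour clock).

1 September 2031 is a Monday, so the first Sunday is September 7 and the second is September 14.
1 March 2032 is a Monday, so the first Sunday is March 7 and the fourth is March 28.
At the standard offset (UTC−03:30), 21:45 UTC − 3h30m = 18:15 Doror Standard Time standard time.
Daylight saving runs 14 September 2031 – 28 March 2032; the standard-time date in Doror Standard Time, 30 March 2032, is outside that window, so Doror Standard Time is on standard time at UTC−03:30.
21:45 UTC − 3h30m = 18:15 local.

18:15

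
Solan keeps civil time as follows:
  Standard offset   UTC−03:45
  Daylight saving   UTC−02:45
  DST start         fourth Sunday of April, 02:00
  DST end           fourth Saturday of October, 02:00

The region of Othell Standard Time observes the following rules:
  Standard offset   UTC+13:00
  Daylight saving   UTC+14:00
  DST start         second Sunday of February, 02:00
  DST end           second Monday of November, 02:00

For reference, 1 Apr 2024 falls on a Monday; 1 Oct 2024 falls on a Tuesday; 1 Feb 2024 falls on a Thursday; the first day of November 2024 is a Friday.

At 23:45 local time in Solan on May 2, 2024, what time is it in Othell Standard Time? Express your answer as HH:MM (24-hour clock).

1 April 2024 is a Monday, so the first Sunday is April 7 and the fourth is April 28.
1 October 2024 is a Tuesday, so the first Saturday is October 5 and the fourth is October 26.
Daylight saving runs 28 April – 26 October; May 2, 2024 is inside that window, so Solan is at UTC−02:45.
23:45 Solan + 2h45m = 02:30 UTC (rolling into the next day, 3 May 2024).
1 February 2024 is a Thursday, so the first Sunday is February 4 and the second is February 11.
1 November 2024 is a Friday, so the first Monday is November 4 and the second is November 11.
At the standard offset (UTC+13:00), 02:30 UTC + 13h = 15:30 Othell Standard Time standard time.
Daylight saving runs 11 February – 11 November; the standard-time date in Othell Standard Time, May 3, 2024, is inside that window, so Othell Standard Time is at UTC+14:00.
02:30 UTC + 14h = 16:30 Othell Standard Time.

16:30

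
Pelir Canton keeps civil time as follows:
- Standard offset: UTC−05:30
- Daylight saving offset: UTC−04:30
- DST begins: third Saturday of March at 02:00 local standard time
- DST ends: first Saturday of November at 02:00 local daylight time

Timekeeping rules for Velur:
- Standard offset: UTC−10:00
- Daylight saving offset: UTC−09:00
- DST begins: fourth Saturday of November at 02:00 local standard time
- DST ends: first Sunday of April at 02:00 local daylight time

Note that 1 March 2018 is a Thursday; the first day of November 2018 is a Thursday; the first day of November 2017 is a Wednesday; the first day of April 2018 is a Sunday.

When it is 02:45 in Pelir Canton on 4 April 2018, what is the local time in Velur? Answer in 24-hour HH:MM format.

21:15

1 March 2018 is a Thursday, so the first Saturday is March 3 and the third is March 17.
1 November 2018 is a Thursday, so the first Saturday is November 3.
Daylight saving runs 17 March – 3 November; 4 April 2018 is inside that window, so Pelir Canton is at UTC−04:30.
02:45 Pelir Canton + 4h30m = 07:15 UTC.
1 November 2017 is a Wednesday, so the first Saturday is November 4 and the fourth is November 25.
1 April 2018 is a Sunday, so the first Sunday is April 1.
At the standard offset (UTC−10:00), 07:15 UTC − 10h = 21:15 Velur standard time (rolling into the previous day, 3 April 2018).
The standard-time date in Velur, 3 April 2018, does not fall between 25 November 2017 and 1 April 2018, so daylight saving is not in effect and Velur is at UTC−10:00.
07:15 UTC − 10h = 21:15 Velur (rolling into the previous day, 3 April 2018).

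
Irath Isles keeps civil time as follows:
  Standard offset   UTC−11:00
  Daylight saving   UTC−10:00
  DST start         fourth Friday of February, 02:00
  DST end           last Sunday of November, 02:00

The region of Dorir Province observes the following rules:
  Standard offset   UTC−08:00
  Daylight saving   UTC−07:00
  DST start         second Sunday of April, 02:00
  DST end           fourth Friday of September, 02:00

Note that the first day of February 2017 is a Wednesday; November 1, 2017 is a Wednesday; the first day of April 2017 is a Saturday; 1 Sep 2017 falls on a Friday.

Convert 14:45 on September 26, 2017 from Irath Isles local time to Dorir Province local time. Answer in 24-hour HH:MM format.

1 February 2017 is a Wednesday, so the first Friday is February 3 and the fourth is February 24.
1 November 2017 is a Wednesday, so Sundays fall on 5, 12, 19, 26; the last is November 26.
Daylight saving runs 24 February – 26 November; September 26, 2017 is inside that window, so Irath Isles is at UTC−10:00.
14:45 Irath Isles + 10h = 00:45 UTC (rolling into the next day, 27 September 2017).
1 April 2017 is a Saturday, so the first Sunday is April 2 and the second is April 9.
1 September 2017 is a Friday, so the first Friday is September 1 and the fourth is September 22.
At the standard offset (UTC−08:00), 00:45 UTC − 8h = 16:45 Dorir Province standard time (rolling into the previous day, 26 September 2017).
The standard-time date in Dorir Province, September 26, 2017, is outside the daylight-saving period (9 April – 22 September), so Dorir Province is on standard time, UTC−08:00.
00:45 UTC − 8h = 16:45 Dorir Province (rolling into the previous day, 26 September 2017).

16:45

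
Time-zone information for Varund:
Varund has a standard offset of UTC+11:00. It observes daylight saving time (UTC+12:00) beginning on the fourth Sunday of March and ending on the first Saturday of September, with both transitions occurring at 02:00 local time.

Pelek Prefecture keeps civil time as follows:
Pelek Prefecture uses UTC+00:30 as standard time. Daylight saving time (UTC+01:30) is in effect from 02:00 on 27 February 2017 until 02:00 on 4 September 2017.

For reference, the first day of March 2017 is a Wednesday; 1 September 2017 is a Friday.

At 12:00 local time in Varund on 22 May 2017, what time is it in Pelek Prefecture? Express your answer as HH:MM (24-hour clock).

1 March 2017 is a Wednesday, so the first Sunday is March 5 and the fourth is March 26.
1 September 2017 is a Friday, so the first Saturday is September 2.
22 May 2017 lies within the daylight-saving period (26 March – 2 September), so Varund is on daylight time, UTC+12:00.
12:00 Varund − 12h = 00:00 UTC.
At the standard offset (UTC+00:30), 00:00 UTC + 0h30m = 00:30 Pelek Prefecture standard time.
The standard-time date in Pelek Prefecture, 22 May 2017, falls between 27 February and 4 September, so daylight saving is in effect and Pelek Prefecture is at UTC+01:30.
00:00 UTC + 1h30m = 01:30 Pelek Prefecture.

01:30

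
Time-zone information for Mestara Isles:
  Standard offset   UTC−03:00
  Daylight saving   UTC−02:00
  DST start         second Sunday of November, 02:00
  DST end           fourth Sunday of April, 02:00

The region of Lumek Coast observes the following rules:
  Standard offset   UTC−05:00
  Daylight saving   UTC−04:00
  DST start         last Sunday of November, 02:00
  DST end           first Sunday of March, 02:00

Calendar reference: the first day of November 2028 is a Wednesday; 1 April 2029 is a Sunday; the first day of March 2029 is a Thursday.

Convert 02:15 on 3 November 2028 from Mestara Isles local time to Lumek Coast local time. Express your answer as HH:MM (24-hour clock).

1 November 2028 is a Wednesday, so the first Sunday is November 5 and the second is November 12.
1 April 2029 is a Sunday, so the first Sunday is April 1 and the fourth is April 22.
3 November 2028 is outside the daylight-saving period (12 November 2028 – 22 April 2029), so Mestara Isles is on standard time, UTC−03:00.
02:15 Mestara Isles + 3h = 05:15 UTC.
1 November 2028 is a Wednesday, so Sundays fall on 5, 12, 19, 26; the last is November 26.
1 March 2029 is a Thursday, so the first Sunday is March 4.
At the standard offset (UTC−05:00), 05:15 UTC − 5h = 00:15 Lumek Coast standard time.
The standard-time date in Lumek Coast, 3 November 2028, is outside the daylight-saving period (26 November 2028 – 4 March 2029), so Lumek Coast is on standard time, UTC−05:00.
05:15 UTC − 5h = 00:15 Lumek Coast.

00:15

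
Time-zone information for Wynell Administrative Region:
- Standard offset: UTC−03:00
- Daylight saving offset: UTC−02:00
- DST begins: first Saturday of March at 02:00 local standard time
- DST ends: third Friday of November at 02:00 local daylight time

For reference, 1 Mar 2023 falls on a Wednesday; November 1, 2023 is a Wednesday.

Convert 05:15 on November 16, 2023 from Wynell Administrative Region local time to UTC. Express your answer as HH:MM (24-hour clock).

1 March 2023 is a Wednesday, so the first Saturday is March 4.
1 November 2023 is a Wednesday, so the first Friday is November 3 and the third is November 17.
Daylight saving runs 4 March – 17 November; November 16, 2023 is inside that window, so Wynell Administrative Region is at UTC−02:00.
05:15 local + 2h = 07:15 UTC.

07:15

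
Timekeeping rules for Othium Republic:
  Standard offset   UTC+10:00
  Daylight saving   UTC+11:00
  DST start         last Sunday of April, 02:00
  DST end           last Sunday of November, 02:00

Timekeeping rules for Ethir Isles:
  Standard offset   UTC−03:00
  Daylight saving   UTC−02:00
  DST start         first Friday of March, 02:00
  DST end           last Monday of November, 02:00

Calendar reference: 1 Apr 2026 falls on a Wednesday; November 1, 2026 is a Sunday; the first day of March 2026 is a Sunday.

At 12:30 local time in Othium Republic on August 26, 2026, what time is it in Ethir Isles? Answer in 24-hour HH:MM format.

1 April 2026 is a Wednesday, so Sundays fall on 5, 12, 19, 26; the last is April 26.
1 November 2026 is a Sunday, so Sundays fall on 1, 8, 15, 22, 29; the last is November 29.
August 26, 2026 falls between 26 April and 29 November, so daylight saving is in effect and Othium Republic is at UTC+11:00.
12:30 Othium Republic − 11h = 01:30 UTC.
1 March 2026 is a Sunday, so the first Friday is March 6.
1 November 2026 is a Sunday, so Mondays fall on 2, 9, 16, 23, 30; the last is November 30.
At the standard offset (UTC−03:00), 01:30 UTC − 3h = 22:30 Ethir Isles standard time (rolling into the previous day, 25 August 2026).
Daylight saving runs 6 March – 30 November; the standard-time date in Ethir Isles, August 25, 2026, is inside that window, so Ethir Isles is at UTC−02:00.
01:30 UTC − 2h = 23:30 Ethir Isles (rolling into the previous day, 25 August 2026).

23:30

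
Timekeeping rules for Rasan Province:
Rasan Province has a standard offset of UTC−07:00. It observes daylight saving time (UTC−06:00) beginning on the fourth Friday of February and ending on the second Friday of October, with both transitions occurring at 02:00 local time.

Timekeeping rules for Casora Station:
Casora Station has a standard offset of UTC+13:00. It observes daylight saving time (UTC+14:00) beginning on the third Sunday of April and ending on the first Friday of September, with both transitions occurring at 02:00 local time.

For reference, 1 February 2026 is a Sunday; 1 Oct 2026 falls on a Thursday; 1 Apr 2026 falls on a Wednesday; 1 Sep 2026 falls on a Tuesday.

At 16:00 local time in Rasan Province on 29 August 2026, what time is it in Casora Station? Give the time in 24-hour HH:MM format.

12:00

1 February 2026 is a Sunday, so the first Friday is February 6 and the fourth is February 27.
1 October 2026 is a Thursday, so the first Friday is October 2 and the second is October 9.
29 August 2026 falls between 27 February and 9 October, so daylight saving is in effect and Rasan Province is at UTC−06:00.
16:00 Rasan Province + 6h = 22:00 UTC.
1 April 2026 is a Wednesday, so the first Sunday is April 5 and the third is April 19.
1 September 2026 is a Tuesday, so the first Friday is September 4.
At the standard offset (UTC+13:00), 22:00 UTC + 13h = 11:00 Casora Station standard time (rolling into the next day, 30 August 2026).
The standard-time date in Casora Station, 30 August 2026, lies within the daylight-saving period (19 April – 4 September), so Casora Station is on daylight time, UTC+14:00.
22:00 UTC + 14h = 12:00 Casora Station (rolling into the next day, 30 August 2026).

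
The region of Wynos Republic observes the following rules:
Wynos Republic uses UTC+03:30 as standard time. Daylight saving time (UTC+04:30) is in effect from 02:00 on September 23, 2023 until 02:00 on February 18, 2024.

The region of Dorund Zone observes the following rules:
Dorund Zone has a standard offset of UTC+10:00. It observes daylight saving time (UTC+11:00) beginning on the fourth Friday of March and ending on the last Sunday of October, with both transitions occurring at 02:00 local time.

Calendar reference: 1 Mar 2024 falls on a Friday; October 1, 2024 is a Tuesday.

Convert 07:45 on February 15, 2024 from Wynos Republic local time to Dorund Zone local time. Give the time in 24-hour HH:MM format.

13:15

Daylight saving runs 23 September 2023 – 18 February 2024; February 15, 2024 is inside that window, so Wynos Republic is at UTC+04:30.
07:45 Wynos Republic − 4h30m = 03:15 UTC.
1 March 2024 is a Friday, so the first Friday is March 1 and the fourth is March 22.
1 October 2024 is a Tuesday, so Sundays fall on 6, 13, 20, 27; the last is October 27.
At the standard offset (UTC+10:00), 03:15 UTC + 10h = 13:15 Dorund Zone standard time.
The standard-time date in Dorund Zone, February 15, 2024, is outside the daylight-saving period (22 March – 27 October), so Dorund Zone is on standard time, UTC+10:00.
03:15 UTC + 10h = 13:15 Dorund Zone.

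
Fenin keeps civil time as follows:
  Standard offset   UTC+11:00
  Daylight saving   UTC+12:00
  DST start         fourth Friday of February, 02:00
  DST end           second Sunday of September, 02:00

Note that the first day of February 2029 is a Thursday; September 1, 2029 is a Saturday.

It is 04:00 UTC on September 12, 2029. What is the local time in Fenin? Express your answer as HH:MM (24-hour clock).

15:00

1 February 2029 is a Thursday, so the first Friday is February 2 and the fourth is February 23.
1 September 2029 is a Saturday, so the first Sunday is September 2 and the second is September 9.
At the standard offset (UTC+11:00), 04:00 UTC + 11h = 15:00 Fenin standard time.
The standard-time date in Fenin, September 12, 2029, is outside the daylight-saving period (23 February – 9 September), so Fenin is on standard time, UTC+11:00.
04:00 UTC + 11h = 15:00 local.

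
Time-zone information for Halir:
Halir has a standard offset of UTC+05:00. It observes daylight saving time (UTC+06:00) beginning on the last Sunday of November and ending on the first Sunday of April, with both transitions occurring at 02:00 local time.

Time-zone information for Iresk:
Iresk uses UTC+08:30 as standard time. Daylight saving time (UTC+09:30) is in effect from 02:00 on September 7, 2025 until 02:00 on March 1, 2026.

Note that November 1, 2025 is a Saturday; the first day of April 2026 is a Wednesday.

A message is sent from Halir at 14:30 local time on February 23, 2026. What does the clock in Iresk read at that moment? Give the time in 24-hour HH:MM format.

18:00

1 November 2025 is a Saturday, so Sundays fall on 2, 9, 16, 23, 30; the last is November 30.
1 April 2026 is a Wednesday, so the first Sunday is April 5.
February 23, 2026 falls between 30 November 2025 and 5 April 2026, so daylight saving is in effect and Halir is at UTC+06:00.
14:30 Halir − 6h = 08:30 UTC.
At the standard offset (UTC+08:30), 08:30 UTC + 8h30m = 17:00 Iresk standard time.
Daylight saving runs 7 September 2025 – 1 March 2026; the standard-time date in Iresk, February 23, 2026, is inside that window, so Iresk is at UTC+09:30.
08:30 UTC + 9h30m = 18:00 Iresk.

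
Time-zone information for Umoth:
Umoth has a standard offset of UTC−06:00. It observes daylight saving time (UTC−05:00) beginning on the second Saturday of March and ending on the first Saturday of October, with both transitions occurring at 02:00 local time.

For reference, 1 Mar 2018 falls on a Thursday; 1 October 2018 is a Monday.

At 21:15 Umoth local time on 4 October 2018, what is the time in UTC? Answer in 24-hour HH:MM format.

02:15

1 March 2018 is a Thursday, so the first Saturday is March 3 and the second is March 10.
1 October 2018 is a Monday, so the first Saturday is October 6.
4 October 2018 falls between 10 March and 6 October, so daylight saving is in effect and Umoth is at UTC−05:00.
21:15 local + 5h = 02:15 UTC (rolling into the next day, 5 October 2018).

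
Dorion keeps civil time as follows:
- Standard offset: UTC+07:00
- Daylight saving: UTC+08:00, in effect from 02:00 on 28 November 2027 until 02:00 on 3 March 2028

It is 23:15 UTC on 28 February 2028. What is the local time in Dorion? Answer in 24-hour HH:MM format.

07:15

At the standard offset (UTC+07:00), 23:15 UTC + 7h = 06:15 Dorion standard time (rolling into the next day, 29 February 2028).
The standard-time date in Dorion, 29 February 2028, lies within the daylight-saving period (28 November 2027 – 3 March 2028), so Dorion is on daylight time, UTC+08:00.
23:15 UTC + 8h = 07:15 local (rolling into the next day, 29 February 2028).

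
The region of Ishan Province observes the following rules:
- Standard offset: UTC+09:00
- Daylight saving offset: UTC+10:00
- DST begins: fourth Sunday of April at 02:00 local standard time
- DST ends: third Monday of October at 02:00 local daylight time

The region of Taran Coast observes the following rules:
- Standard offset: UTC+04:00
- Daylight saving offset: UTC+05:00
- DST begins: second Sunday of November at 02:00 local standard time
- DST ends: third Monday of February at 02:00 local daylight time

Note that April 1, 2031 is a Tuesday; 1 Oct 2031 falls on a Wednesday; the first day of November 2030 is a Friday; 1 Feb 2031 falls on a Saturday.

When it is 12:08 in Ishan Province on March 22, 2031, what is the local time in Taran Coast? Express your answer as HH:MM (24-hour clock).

1 April 2031 is a Tuesday, so the first Sunday is April 6 and the fourth is April 27.
1 October 2031 is a Wednesday, so the first Monday is October 6 and the third is October 20.
March 22, 2031 does not fall between 27 April and 20 October, so daylight saving is not in effect and Ishan Province is at UTC+09:00.
12:08 Ishan Province − 9h = 03:08 UTC.
1 November 2030 is a Friday, so the first Sunday is November 3 and the second is November 10.
1 February 2031 is a Saturday, so the first Monday is February 3 and the third is February 17.
At the standard offset (UTC+04:00), 03:08 UTC + 4h = 07:08 Taran Coast standard time.
The standard-time date in Taran Coast, March 22, 2031, does not fall between 10 November 2030 and 17 February 2031, so daylight saving is not in effect and Taran Coast is at UTC+04:00.
03:08 UTC + 4h = 07:08 Taran Coast.

07:08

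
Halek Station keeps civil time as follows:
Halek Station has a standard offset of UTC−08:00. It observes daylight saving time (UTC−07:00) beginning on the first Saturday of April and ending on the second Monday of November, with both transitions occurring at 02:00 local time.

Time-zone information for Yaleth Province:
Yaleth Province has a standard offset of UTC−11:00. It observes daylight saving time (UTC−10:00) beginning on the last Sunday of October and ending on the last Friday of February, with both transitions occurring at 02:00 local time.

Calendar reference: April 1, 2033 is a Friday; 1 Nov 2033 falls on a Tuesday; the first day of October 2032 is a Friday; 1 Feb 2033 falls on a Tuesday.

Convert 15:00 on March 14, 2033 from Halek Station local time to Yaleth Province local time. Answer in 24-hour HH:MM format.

12:00

1 April 2033 is a Friday, so the first Saturday is April 2.
1 November 2033 is a Tuesday, so the first Monday is November 7 and the second is November 14.
March 14, 2033 is outside the daylight-saving period (2 April – 14 November), so Halek Station is on standard time, UTC−08:00.
15:00 Halek Station + 8h = 23:00 UTC.
1 October 2032 is a Friday, so Sundays fall on 3, 10, 17, 24, 31; the last is October 31.
1 February 2033 is a Tuesday, so Fridays fall on 4, 11, 18, 25; the last is February 25.
At the standard offset (UTC−11:00), 23:00 UTC − 11h = 12:00 Yaleth Province standard time.
The standard-time date in Yaleth Province, March 14, 2033, is outside the daylight-saving period (31 October 2032 – 25 February 2033), so Yaleth Province is on standard time, UTC−11:00.
23:00 UTC − 11h = 12:00 Yaleth Province.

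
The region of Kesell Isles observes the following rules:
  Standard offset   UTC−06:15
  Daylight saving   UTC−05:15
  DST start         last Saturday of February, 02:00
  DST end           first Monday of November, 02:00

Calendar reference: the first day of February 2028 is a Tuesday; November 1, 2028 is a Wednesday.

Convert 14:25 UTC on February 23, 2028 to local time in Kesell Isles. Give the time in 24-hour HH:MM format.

1 February 2028 is a Tuesday, so Saturdays fall on 5, 12, 19, 26; the last is February 26.
1 November 2028 is a Wednesday, so the first Monday is November 6.
At the standard offset (UTC−06:15), 14:25 UTC − 6h15m = 08:10 Kesell Isles standard time.
The standard-time date in Kesell Isles, February 23, 2028, is outside the daylight-saving period (26 February – 6 November), so Kesell Isles is on standard time, UTC−06:15.
14:25 UTC − 6h15m = 08:10 local.

08:10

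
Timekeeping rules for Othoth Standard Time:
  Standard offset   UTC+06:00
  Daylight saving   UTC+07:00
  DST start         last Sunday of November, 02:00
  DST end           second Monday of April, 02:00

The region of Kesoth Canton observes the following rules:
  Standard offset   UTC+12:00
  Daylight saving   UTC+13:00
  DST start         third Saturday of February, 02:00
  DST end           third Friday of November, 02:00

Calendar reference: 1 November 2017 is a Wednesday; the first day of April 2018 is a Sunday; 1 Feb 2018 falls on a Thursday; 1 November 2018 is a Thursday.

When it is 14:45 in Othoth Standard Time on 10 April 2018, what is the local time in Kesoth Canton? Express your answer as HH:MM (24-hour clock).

1 November 2017 is a Wednesday, so Sundays fall on 5, 12, 19, 26; the last is November 26.
1 April 2018 is a Sunday, so the first Monday is April 2 and the second is April 9.
10 April 2018 does not fall between 26 November 2017 and 9 April 2018, so daylight saving is not in effect and Othoth Standard Time is at UTC+06:00.
14:45 Othoth Standard Time − 6h = 08:45 UTC.
1 February 2018 is a Thursday, so the first Saturday is February 3 and the third is February 17.
1 November 2018 is a Thursday, so the first Friday is November 2 and the third is November 16.
At the standard offset (UTC+12:00), 08:45 UTC + 12h = 20:45 Kesoth Canton standard time.
The standard-time date in Kesoth Canton, 10 April 2018, falls between 17 February and 16 November, so daylight saving is in effect and Kesoth Canton is at UTC+13:00.
08:45 UTC + 13h = 21:45 Kesoth Canton.

21:45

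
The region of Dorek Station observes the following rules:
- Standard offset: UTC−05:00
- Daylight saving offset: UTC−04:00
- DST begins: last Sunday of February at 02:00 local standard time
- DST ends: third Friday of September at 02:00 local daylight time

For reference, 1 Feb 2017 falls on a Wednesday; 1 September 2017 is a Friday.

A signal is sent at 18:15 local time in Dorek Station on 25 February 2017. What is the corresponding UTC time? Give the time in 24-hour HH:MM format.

1 February 2017 is a Wednesday, so Sundays fall on 5, 12, 19, 26; the last is February 26.
1 September 2017 is a Friday, so the first Friday is September 1 and the third is September 15.
25 February 2017 does not fall between 26 February and 15 September, so daylight saving is not in effect and Dorek Station is at UTC−05:00.
18:15 local + 5h = 23:15 UTC.

23:15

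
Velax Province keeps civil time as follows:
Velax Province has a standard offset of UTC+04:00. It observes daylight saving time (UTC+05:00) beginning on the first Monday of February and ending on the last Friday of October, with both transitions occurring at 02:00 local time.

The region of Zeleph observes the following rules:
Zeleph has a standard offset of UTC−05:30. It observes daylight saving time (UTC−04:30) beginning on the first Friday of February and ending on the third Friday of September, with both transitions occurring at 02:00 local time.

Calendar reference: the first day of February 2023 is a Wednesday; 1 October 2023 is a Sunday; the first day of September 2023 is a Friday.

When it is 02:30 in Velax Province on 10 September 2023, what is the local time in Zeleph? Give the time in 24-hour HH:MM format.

1 February 2023 is a Wednesday, so the first Monday is February 6.
1 October 2023 is a Sunday, so Fridays fall on 6, 13, 20, 27; the last is October 27.
10 September 2023 lies within the daylight-saving period (6 February – 27 October), so Velax Province is on daylight time, UTC+05:00.
02:30 Velax Province − 5h = 21:30 UTC (rolling into the previous day, 9 September 2023).
1 February 2023 is a Wednesday, so the first Friday is February 3.
1 September 2023 is a Friday, so the first Friday is September 1 and the third is September 15.
At the standard offset (UTC−05:30), 21:30 UTC − 5h30m = 16:00 Zeleph standard time.
Daylight saving runs 3 February – 15 September; the standard-time date in Zeleph, 9 September 2023, is inside that window, so Zeleph is at UTC−04:30.
21:30 UTC − 4h30m = 17:00 Zeleph.

17:00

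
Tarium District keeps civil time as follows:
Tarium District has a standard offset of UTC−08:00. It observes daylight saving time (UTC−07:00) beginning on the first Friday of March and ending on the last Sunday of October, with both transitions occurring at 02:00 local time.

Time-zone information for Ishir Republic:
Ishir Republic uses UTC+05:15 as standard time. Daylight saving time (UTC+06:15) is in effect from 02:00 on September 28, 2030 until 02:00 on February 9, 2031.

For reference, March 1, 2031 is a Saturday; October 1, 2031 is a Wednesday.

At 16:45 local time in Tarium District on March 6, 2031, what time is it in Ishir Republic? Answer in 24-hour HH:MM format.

1 March 2031 is a Saturday, so the first Friday is March 7.
1 October 2031 is a Wednesday, so Sundays fall on 5, 12, 19, 26; the last is October 26.
March 6, 2031 does not fall between 7 March and 26 October, so daylight saving is not in effect and Tarium District is at UTC−08:00.
16:45 Tarium District + 8h = 00:45 UTC (rolling into the next day, 7 March 2031).
At the standard offset (UTC+05:15), 00:45 UTC + 5h15m = 06:00 Ishir Republic standard time.
The standard-time date in Ishir Republic, March 7, 2031, does not fall between 28 September 2030 and 9 February 2031, so daylight saving is not in effect and Ishir Republic is at UTC+05:15.
00:45 UTC + 5h15m = 06:00 Ishir Republic.

06:00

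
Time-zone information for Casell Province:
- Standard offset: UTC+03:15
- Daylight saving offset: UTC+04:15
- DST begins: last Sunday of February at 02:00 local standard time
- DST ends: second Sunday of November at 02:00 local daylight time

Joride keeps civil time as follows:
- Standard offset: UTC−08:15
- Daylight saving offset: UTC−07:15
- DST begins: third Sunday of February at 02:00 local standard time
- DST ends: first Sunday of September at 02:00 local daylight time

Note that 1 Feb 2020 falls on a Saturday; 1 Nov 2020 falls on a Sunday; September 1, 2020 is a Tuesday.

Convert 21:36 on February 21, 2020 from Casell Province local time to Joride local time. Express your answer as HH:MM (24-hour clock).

11:06

1 February 2020 is a Saturday, so Sundays fall on 2, 9, 16, 23; the last is February 23.
1 November 2020 is a Sunday, so the first Sunday is November 1 and the second is November 8.
February 21, 2020 does not fall between 23 February and 8 November, so daylight saving is not in effect and Casell Province is at UTC+03:15.
21:36 Casell Province − 3h15m = 18:21 UTC.
1 February 2020 is a Saturday, so the first Sunday is February 2 and the third is February 16.
1 September 2020 is a Tuesday, so the first Sunday is September 6.
At the standard offset (UTC−08:15), 18:21 UTC − 8h15m = 10:06 Joride standard time.
The standard-time date in Joride, February 21, 2020, falls between 16 February and 6 September, so daylight saving is in effect and Joride is at UTC−07:15.
18:21 UTC − 7h15m = 11:06 Joride.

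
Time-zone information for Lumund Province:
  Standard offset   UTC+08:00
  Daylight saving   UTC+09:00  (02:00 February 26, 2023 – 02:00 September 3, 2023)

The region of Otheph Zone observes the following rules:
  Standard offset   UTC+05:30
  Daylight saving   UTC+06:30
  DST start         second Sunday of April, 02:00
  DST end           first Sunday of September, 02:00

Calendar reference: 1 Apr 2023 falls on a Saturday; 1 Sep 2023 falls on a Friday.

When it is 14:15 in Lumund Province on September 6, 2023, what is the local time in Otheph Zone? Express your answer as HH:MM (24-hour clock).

September 6, 2023 does not fall between 26 February and 3 September, so daylight saving is not in effect and Lumund Province is at UTC+08:00.
14:15 Lumund Province − 8h = 06:15 UTC.
1 April 2023 is a Saturday, so the first Sunday is April 2 and the second is April 9.
1 September 2023 is a Friday, so the first Sunday is September 3.
At the standard offset (UTC+05:30), 06:15 UTC + 5h30m = 11:45 Otheph Zone standard time.
The standard-time date in Otheph Zone, September 6, 2023, does not fall between 9 April and 3 September, so daylight saving is not in effect and Otheph Zone is at UTC+05:30.
06:15 UTC + 5h30m = 11:45 Otheph Zone.

11:45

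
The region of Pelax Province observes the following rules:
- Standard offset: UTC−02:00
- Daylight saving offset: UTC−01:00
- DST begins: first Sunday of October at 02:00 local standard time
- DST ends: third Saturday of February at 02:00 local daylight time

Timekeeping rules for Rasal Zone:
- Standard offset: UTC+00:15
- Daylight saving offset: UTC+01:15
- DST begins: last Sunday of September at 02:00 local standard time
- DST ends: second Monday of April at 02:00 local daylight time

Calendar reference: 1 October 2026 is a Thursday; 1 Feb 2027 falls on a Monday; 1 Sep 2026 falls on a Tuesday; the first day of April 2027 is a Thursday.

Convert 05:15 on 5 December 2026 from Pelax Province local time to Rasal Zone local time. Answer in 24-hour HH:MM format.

1 October 2026 is a Thursday, so the first Sunday is October 4.
1 February 2027 is a Monday, so the first Saturday is February 6 and the third is February 20.
5 December 2026 falls between 4 October 2026 and 20 February 2027, so daylight saving is in effect and Pelax Province is at UTC−01:00.
05:15 Pelax Province + 1h = 06:15 UTC.
1 September 2026 is a Tuesday, so Sundays fall on 6, 13, 20, 27; the last is September 27.
1 April 2027 is a Thursday, so the first Monday is April 5 and the second is April 12.
At the standard offset (UTC+00:15), 06:15 UTC + 0h15m = 06:30 Rasal Zone standard time.
Daylight saving runs 27 September 2026 – 12 April 2027; the standard-time date in Rasal Zone, 5 December 2026, is inside that window, so Rasal Zone is at UTC+01:15.
06:15 UTC + 1h15m = 07:30 Rasal Zone.

07:30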